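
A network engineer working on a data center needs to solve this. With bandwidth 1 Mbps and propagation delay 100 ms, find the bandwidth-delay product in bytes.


Given: bandwidth = 1 Mbps, delay = 100 ms
BDP in bits = 1 * 10^6 * 100 / 1000
BDP in bits = 100000
BDP in bytes = 100000 / 8 = 12500

12500


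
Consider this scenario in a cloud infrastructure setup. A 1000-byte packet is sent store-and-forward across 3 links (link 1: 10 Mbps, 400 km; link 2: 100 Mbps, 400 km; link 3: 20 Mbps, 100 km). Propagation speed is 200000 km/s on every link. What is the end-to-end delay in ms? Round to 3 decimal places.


Packet = 1000 bytes = 8000 bits. Store-and-forward: sum (t_trans + t_prop) per link.
Link 1: t_trans = 8000/(10*10^6) s = 0.8000 ms; t_prop = 400/200000 s = 2.0000 ms; subtotal = 2.8000 ms
Link 2: t_trans = 8000/(100*10^6) s = 0.0800 ms; t_prop = 400/200000 s = 2.0000 ms; subtotal = 2.0800 ms
Link 3: t_trans = 8000/(20*10^6) s = 0.4000 ms; t_prop = 100/200000 s = 0.5000 ms; subtotal = 0.9000 ms
End-to-end = 2.8000 + 2.0800 + 0.9000 = 5.7800 ms -> 5.780 ms (3 dp)

5.780


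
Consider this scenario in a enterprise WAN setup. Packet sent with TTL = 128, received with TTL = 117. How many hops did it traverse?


Given: initial TTL = 128, received TTL = 117
Hops = initial TTL - received TTL
Hops = 128 - 117 = 11

11


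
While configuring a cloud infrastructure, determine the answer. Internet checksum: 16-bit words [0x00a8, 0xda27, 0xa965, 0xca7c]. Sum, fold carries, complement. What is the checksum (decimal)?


Given words: [0x00a8, 0xda27, 0xa965, 0xca7c]
Step 1: Sum all words
Raw sum = 168 + 55847 + 43365 + 51836 = 151216
Step 2: Fold carry: (20144 + 2) = 20146
One's complement = ~20146 & 0xFFFF = 45389

45389


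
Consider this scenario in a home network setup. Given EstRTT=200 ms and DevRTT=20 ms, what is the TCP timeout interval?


Given: EstRTT = 200 ms, DevRTT = 20 ms
Timeout = EstRTT + 4 * DevRTT
4 * DevRTT = 4 * 20 = 80
Timeout = 200 + 80 = 280 ms

280


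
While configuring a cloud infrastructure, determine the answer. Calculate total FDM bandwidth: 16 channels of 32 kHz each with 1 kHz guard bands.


Given: 16 channels, 32 kHz each, guard = 1 kHz
Channel bandwidth = 16 * 32 = 512 kHz
Guard bands = 15 gaps * 1 kHz = 15 kHz
Total = 512 + 15 = 527 kHz

527


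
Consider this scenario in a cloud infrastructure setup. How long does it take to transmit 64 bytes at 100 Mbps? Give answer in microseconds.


Given: packet = 64 bytes, bandwidth = 100 Mbps
Packet in bits = 64 * 8 = 512 bits
Bandwidth = 100 * 10^6 = 100000000 bps
Time = 512 / 100000000 seconds
Time in us = 512 * 10^6 / 100000000 = 5.12

5.12


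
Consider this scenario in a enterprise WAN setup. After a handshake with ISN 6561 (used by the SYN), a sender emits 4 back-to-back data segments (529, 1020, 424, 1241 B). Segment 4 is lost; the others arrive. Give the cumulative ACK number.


SYN uses sequence number 6561; first data byte = ISN + 1 = 6562.
Segment 1: SEQ = 6562, len = 529 B, covers [6562, 7090]
Segment 2: SEQ = 7091, len = 1020 B, covers [7091, 8110]
Segment 3: SEQ = 8111, len = 424 B, covers [8111, 8534]
Segment 4: SEQ = 8535, len = 1241 B, covers [8535, 9775] [LOST]
In-order data received: bytes [6562, 8534] (segments 1..3).
Segment 4 missing -> gap begins at byte 8535.
Cumulative ACK = next expected in-order byte = 6562 + 529 + 1020 + 424 = 8535

8535


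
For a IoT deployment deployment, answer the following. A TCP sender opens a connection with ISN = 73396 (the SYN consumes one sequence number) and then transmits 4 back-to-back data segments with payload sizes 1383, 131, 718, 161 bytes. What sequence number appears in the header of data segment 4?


The SYN occupies sequence number ISN = 73396, so the first data byte is ISN + 1 = 73397.
SEQ of data segment i = (ISN + 1) + sum of payload sizes of segments 1..i-1.
Segment 1: SEQ = 73397, payload = 1383 bytes
Segment 2: SEQ = 74780, payload = 131 bytes
Segment 3: SEQ = 74911, payload = 718 bytes
Segment 4: SEQ = 75629, payload = 161 bytes
SEQ of segment 4 = 73397 + 1383 + 131 + 718 = 75629

75629


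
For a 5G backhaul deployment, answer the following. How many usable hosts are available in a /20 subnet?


Given: subnet mask /20
Host bits = 32 - 20 = 12
Total addresses = 2^12 = 4096
Usable hosts = 4096 - 2 (network + broadcast) = 4094

4094


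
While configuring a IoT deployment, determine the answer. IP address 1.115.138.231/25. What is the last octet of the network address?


Given: IP = 1.115.138.231, prefix = /25
Subnet mask = 255.255.255.128
Last octet of IP: 231
Last octet of mask: 128
Network last octet = 231 AND 128 = 128

128


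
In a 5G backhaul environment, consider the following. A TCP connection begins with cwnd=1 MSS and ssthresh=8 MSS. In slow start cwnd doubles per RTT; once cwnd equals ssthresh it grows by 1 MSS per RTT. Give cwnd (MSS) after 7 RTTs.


RTT 0: cwnd = 1 MSS (initial)
RTT 1: cwnd = 2 MSS (slow start, doubled)
RTT 2: cwnd = 4 MSS (slow start, doubled)
RTT 3: cwnd = 8 MSS (slow start, doubled)
RTT 4: cwnd = 9 MSS (congestion avoidance, +1)
RTT 5: cwnd = 10 MSS (congestion avoidance, +1)
RTT 6: cwnd = 11 MSS (congestion avoidance, +1)
RTT 7: cwnd = 12 MSS (congestion avoidance, +1)

12


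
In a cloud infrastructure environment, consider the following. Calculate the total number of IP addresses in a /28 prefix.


Given: CIDR prefix /28
Host bits = 32 - 28 = 4
Total addresses = 2^4 = 16

16


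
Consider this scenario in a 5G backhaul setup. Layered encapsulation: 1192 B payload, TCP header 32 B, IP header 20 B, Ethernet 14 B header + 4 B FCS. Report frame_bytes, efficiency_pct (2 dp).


TCP segment = 1192 + 32 = 1224 B
IP packet = 1224 + 20 = 1244 B
Ethernet frame = 1244 + 14 + 4 = 1262 B
Efficiency = app / frame = 1192 / 1262 = 0.944532 = 94.4532% -> 94.45% (2 dp)

1262, 94.45


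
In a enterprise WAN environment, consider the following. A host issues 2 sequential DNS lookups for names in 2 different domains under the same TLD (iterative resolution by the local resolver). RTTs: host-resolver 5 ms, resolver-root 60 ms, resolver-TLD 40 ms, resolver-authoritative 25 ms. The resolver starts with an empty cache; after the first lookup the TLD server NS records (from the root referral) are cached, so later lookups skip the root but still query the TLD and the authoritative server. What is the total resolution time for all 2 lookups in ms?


Lookup 1 (cold cache): local + root + TLD + auth = 5 + 60 + 40 + 25 = 130 ms
Lookups 2..2 (TLD NS cached -> skip root; new domain -> still ask TLD and auth): local + TLD + auth = 5 + 40 + 25 = 70 ms each
Remaining 1 lookups: 1 * 70 = 70 ms
Total = 130 + 70 = 200 ms

200


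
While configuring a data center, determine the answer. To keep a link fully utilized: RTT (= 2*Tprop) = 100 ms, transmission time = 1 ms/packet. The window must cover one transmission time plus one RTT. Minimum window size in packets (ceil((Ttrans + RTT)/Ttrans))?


Given: Ttrans = 1 ms, RTT = 100 ms (= 2 * Tprop, Tprop = 50 ms)
Time until first ACK returns = Ttrans + RTT = 1 + 100 = 101 ms
Need W * Ttrans >= Ttrans + RTT  ->  W >= (Ttrans + RTT) / Ttrans
(Ttrans + RTT) / Ttrans = 101 / 1 = 101
W_min = ceil(101) = 101

101


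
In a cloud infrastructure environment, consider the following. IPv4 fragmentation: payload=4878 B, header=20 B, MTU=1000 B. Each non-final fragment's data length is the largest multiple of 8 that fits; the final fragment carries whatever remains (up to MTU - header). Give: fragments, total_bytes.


Max data per non-final fragment = floor((MTU - header)/8)*8 = floor((1000 - 20)/8)*8 = floor(980/8)*8 = 976 B
Final fragment needs no 8-byte alignment: it can carry up to MTU - header = 980 B
Non-final fragments needed = ceil((payload - 980) / 976) = ceil(3898/976) = ceil(3.9939) = 4
Number of fragments = 4 + 1 = 5
Fragment sizes (data): 4 * 976 B + 974 B (last, 974 <= 980 OK)
Total bytes sent = payload + n_frags * header = 4878 + 5*20 = 4878 + 100 = 4978 B

5, 4978


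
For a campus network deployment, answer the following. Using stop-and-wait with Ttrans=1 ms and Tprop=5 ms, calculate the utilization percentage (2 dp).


Given: Ttrans = 1 ms, Tprop = 5 ms
RTT = 2 * Tprop = 2 * 5 = 10 ms
U = Ttrans / (Ttrans + RTT)
U = 1 / (1 + 10)
U = 1 / 11 = 0.090909
U% = 9.09%

9.09


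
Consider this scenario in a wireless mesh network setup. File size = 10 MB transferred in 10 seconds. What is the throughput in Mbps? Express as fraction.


Given: file = 10 MB, time = 10 s
File in Mb = 10 * 8 = 80 Mb
Throughput = 80 / 10 Mbps
Throughput = 8 Mbps

8


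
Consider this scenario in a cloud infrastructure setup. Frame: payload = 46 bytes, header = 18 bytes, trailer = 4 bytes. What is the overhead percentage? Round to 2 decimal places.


Given: payload = 46 B, header = 18 B, trailer = 4 B
Overhead bytes = header + trailer = 18 + 4 = 22
Total frame = payload + overhead = 46 + 22 = 68
Overhead % = 22 / 68 * 100 = 32.3529% -> 32.35% (2 dp)

32.35


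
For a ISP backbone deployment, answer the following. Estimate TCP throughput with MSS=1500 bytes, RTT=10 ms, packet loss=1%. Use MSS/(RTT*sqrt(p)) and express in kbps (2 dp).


Given: MSS = 1500 bytes, RTT = 10 ms, loss = 1%
RTT in seconds = 10 / 1000 = 0.01
Loss rate = 1% = 0.01
sqrt(loss) = sqrt(0.01) = 0.1
Throughput (bytes/s) = 1500 / (0.01 * 0.1) = 1500000.0000
Throughput (kbps) = 1500000.0000 * 8 / 1000 = 12000.000000 -> 12000.00 kbps (2 dp)

12000.00


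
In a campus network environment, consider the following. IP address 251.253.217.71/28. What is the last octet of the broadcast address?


Given: IP = 251.253.217.71, prefix = /28
Host bits = 32 - 28 = 4
Network last octet = 71 AND mask = 64
Host part size = 2^4 - 1 = 15
Broadcast last octet = 64 OR 15 = 79

79


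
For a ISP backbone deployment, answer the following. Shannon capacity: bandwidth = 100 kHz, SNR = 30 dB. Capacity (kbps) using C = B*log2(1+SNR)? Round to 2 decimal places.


Given: B = 100 kHz, SNR = 30 dB
SNR linear = 10^(30/10) = 1000
1 + SNR = 1001
log2(1001) = 9.9672262588
C = 100 * 1000 * 9.9672262588 = 996722.6259 bps
C = 996.722626 kbps -> 996.72 kbps (2 dp)

996.72


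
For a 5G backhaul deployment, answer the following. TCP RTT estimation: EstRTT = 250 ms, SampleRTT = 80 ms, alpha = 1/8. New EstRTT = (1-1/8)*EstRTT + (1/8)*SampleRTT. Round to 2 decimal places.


Given: EstRTT = 250 ms, SampleRTT = 80 ms, alpha = 1/8
New EstRTT = (1 - alpha) * EstRTT + alpha * SampleRTT
(7/8) * 250 = 218.75
(1/8) * 80 = 10
New EstRTT = 218.75 + 10 = 228.75 ms -> 228.75 ms (2 dp)

228.75


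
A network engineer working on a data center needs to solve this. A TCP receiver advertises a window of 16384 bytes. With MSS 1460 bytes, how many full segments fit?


Given: RWND = 16384 bytes, MSS = 1460 bytes
Full segments = floor(RWND / MSS)
Full segments = floor(16384 / 1460)
Full segments = floor(11.2219) = 11

11


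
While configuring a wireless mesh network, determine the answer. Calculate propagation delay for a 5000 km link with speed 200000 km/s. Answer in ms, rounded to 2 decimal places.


Given: distance = 5000 km, speed = 200000 km/s
Delay = distance / speed = 5000 / 200000 seconds
Delay in ms = 5000 * 1000 / 200000
Delay = 25.0000 ms
Rounded to 2 dp = 25.00 ms

25.00


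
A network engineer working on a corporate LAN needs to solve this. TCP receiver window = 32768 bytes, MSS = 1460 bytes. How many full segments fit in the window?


Given: RWND = 32768 bytes, MSS = 1460 bytes
Full segments = floor(RWND / MSS)
Full segments = floor(32768 / 1460)
Full segments = floor(22.4438) = 22

22


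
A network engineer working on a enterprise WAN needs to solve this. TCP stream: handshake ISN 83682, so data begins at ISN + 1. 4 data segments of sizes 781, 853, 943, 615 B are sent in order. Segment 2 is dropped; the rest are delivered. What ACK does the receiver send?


SYN uses sequence number 83682; first data byte = ISN + 1 = 83683.
Segment 1: SEQ = 83683, len = 781 B, covers [83683, 84463]
Segment 2: SEQ = 84464, len = 853 B, covers [84464, 85316] [LOST]
Segment 3: SEQ = 85317, len = 943 B, covers [85317, 86259]
Segment 4: SEQ = 86260, len = 615 B, covers [86260, 86874]
In-order data received: bytes [83683, 84463] (segments 1..1).
Segment 2 missing -> gap begins at byte 84464; later segments buffered out of order.
Cumulative ACK = next expected in-order byte = 83683 + 781 = 84464

84464


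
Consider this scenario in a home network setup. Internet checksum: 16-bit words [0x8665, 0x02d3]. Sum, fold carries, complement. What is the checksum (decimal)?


Given words: [0x8665, 0x02d3]
Step 1: Sum all words
Raw sum = 34405 + 723 = 35128
One's complement = ~35128 & 0xFFFF = 30407

30407


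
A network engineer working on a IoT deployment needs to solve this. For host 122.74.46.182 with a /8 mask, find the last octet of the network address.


Given: IP = 122.74.46.182, prefix = /8
Subnet mask = 255.0.0.0
Last octet of IP: 182
Last octet of mask: 0
Network last octet = 182 AND 0 = 0

0


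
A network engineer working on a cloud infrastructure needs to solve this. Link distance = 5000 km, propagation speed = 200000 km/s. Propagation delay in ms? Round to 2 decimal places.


Given: distance = 5000 km, speed = 200000 km/s
Delay = distance / speed = 5000 / 200000 seconds
Delay in ms = 5000 * 1000 / 200000
Delay = 25.0000 ms
Rounded to 2 dp = 25.00 ms

25.00


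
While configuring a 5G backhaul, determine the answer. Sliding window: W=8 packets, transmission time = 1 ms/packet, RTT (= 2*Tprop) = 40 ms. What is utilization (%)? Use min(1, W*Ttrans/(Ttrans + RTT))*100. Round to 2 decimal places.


Given: W = 8, Ttrans = 1 ms, RTT = 40 ms (= 2 * Tprop, Tprop = 20 ms)
Cycle time = Ttrans + RTT = 1 + 40 = 41 ms (first packet sent until its ACK returns)
W * Ttrans = 8 * 1 = 8 ms of sending per cycle
W * Ttrans / (Ttrans + RTT) = 8 / 41 = 0.195122
U = min(1, 0.195122) = 0.195122
U% = 19.51%

19.51


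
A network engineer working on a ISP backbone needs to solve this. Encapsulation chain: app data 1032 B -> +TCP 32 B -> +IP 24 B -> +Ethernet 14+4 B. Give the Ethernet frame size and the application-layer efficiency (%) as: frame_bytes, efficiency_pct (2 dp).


TCP segment = 1032 + 32 = 1064 B
IP packet = 1064 + 24 = 1088 B
Ethernet frame = 1088 + 14 + 4 = 1106 B
Efficiency = app / frame = 1032 / 1106 = 0.933092 = 93.3092% -> 93.31% (2 dp)

1106, 93.31


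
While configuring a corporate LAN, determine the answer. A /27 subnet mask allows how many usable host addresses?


Given: subnet mask /27
Host bits = 32 - 27 = 5
Total addresses = 2^5 = 32
Usable hosts = 32 - 2 (network + broadcast) = 30

30


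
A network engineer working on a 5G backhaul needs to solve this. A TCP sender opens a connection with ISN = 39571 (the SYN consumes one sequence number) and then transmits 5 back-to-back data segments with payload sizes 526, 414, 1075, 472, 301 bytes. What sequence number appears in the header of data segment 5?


The SYN occupies sequence number ISN = 39571, so the first data byte is ISN + 1 = 39572.
SEQ of data segment i = (ISN + 1) + sum of payload sizes of segments 1..i-1.
Segment 1: SEQ = 39572, payload = 526 bytes
Segment 2: SEQ = 40098, payload = 414 bytes
Segment 3: SEQ = 40512, payload = 1075 bytes
Segment 4: SEQ = 41587, payload = 472 bytes
Segment 5: SEQ = 42059, payload = 301 bytes
SEQ of segment 5 = 39572 + 526 + 414 + 1075 + 472 = 42059

42059


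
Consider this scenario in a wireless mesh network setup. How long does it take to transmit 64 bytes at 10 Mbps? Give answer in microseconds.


Given: packet = 64 bytes, bandwidth = 10 Mbps
Packet in bits = 64 * 8 = 512 bits
Bandwidth = 10 * 10^6 = 10000000 bps
Time = 512 / 10000000 seconds
Time in us = 512 * 10^6 / 10000000 = 51.2

51.2


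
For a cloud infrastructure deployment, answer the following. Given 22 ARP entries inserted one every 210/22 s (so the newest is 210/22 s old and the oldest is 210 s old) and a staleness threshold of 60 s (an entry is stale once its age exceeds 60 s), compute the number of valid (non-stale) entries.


Ages are k * 210/22 s for k = 1..22 (spacing = 9.5455 s).
Entry k is valid iff k * 210/22 <= 60 iff k <= 22 * 60 / 210 = 6.2857
n_valid = floor(6.2857) = 6
(n_stale = 22 - 6 = 16)

6


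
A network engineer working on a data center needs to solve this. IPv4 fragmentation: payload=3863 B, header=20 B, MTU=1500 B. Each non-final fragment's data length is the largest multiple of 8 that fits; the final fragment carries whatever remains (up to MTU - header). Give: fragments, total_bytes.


Max data per non-final fragment = floor((MTU - header)/8)*8 = floor((1500 - 20)/8)*8 = floor(1480/8)*8 = 1480 B
Final fragment needs no 8-byte alignment: it can carry up to MTU - header = 1480 B
Non-final fragments needed = ceil((payload - 1480) / 1480) = ceil(2383/1480) = ceil(1.6101) = 2
Number of fragments = 2 + 1 = 3
Fragment sizes (data): 2 * 1480 B + 903 B (last, 903 <= 1480 OK)
Total bytes sent = payload + n_frags * header = 3863 + 3*20 = 3863 + 60 = 3923 B

3, 3923


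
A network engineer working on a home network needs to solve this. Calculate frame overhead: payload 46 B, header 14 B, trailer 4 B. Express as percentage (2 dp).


Given: payload = 46 B, header = 14 B, trailer = 4 B
Overhead bytes = header + trailer = 14 + 4 = 18
Total frame = payload + overhead = 46 + 18 = 64
Overhead % = 18 / 64 * 100 = 28.1250% -> 28.13% (2 dp)

28.13


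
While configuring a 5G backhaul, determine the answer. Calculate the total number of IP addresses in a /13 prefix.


Given: CIDR prefix /13
Host bits = 32 - 13 = 19
Total addresses = 2^19 = 524288

524288


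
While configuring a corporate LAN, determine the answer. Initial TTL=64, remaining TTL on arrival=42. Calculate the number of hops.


Given: initial TTL = 64, received TTL = 42
Hops = initial TTL - received TTL
Hops = 64 - 42 = 22

22


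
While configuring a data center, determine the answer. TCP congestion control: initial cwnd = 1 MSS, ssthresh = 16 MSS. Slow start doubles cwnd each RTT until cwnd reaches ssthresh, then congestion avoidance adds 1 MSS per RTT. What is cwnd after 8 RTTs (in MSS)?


RTT 0: cwnd = 1 MSS (initial)
RTT 1: cwnd = 2 MSS (slow start, doubled)
RTT 2: cwnd = 4 MSS (slow start, doubled)
RTT 3: cwnd = 8 MSS (slow start, doubled)
RTT 4: cwnd = 16 MSS (slow start, doubled)
RTT 5: cwnd = 17 MSS (congestion avoidance, +1)
RTT 6: cwnd = 18 MSS (congestion avoidance, +1)
RTT 7: cwnd = 19 MSS (congestion avoidance, +1)
RTT 8: cwnd = 20 MSS (congestion avoidance, +1)

20


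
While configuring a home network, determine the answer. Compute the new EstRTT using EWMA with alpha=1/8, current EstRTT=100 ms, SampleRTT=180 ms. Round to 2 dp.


Given: EstRTT = 100 ms, SampleRTT = 180 ms, alpha = 1/8
New EstRTT = (1 - alpha) * EstRTT + alpha * SampleRTT
(7/8) * 100 = 87.5
(1/8) * 180 = 22.5
New EstRTT = 87.5 + 22.5 = 110 ms -> 110.00 ms (2 dp)

110.00


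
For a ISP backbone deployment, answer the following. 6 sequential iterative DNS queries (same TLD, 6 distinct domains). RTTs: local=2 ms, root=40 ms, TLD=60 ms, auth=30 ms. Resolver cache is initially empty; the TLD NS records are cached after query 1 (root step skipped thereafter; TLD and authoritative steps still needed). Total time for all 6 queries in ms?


Lookup 1 (cold cache): local + root + TLD + auth = 2 + 40 + 60 + 30 = 132 ms
Lookups 2..6 (TLD NS cached -> skip root; new domain -> still ask TLD and auth): local + TLD + auth = 2 + 60 + 30 = 92 ms each
Remaining 5 lookups: 5 * 92 = 460 ms
Total = 132 + 460 = 592 ms

592


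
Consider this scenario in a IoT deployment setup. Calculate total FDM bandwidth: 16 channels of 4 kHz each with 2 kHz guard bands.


Given: 16 channels, 4 kHz each, guard = 2 kHz
Channel bandwidth = 16 * 4 = 64 kHz
Guard bands = 15 gaps * 2 kHz = 30 kHz
Total = 64 + 30 = 94 kHz

94


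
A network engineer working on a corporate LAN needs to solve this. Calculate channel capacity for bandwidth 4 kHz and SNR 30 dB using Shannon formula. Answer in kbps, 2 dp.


Given: B = 4 kHz, SNR = 30 dB
SNR linear = 10^(30/10) = 1000
1 + SNR = 1001
log2(1001) = 9.9672262588
C = 4 * 1000 * 9.9672262588 = 39868.9050 bps
C = 39.868905 kbps -> 39.87 kbps (2 dp)

39.87


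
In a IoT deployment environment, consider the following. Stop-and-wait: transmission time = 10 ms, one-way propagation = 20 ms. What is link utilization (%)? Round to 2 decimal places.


Given: Ttrans = 10 ms, Tprop = 20 ms
RTT = 2 * Tprop = 2 * 20 = 40 ms
U = Ttrans / (Ttrans + RTT)
U = 10 / (10 + 40)
U = 10 / 50 = 0.2
U% = 20.00%

20.00


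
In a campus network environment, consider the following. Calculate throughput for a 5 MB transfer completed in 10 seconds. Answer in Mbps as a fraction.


Given: file = 5 MB, time = 10 s
File in Mb = 5 * 8 = 40 Mb
Throughput = 40 / 10 Mbps
Throughput = 4 Mbps

4


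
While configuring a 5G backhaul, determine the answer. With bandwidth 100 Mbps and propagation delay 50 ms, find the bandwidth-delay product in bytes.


Given: bandwidth = 100 Mbps, delay = 50 ms
BDP in bits = 100 * 10^6 * 50 / 1000
BDP in bits = 5000000
BDP in bytes = 5000000 / 8 = 625000

625000


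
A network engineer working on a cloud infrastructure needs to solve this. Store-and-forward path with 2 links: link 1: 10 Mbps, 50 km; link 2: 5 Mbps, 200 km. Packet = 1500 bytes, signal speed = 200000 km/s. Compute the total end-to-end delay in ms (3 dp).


Packet = 1500 bytes = 12000 bits. Store-and-forward: sum (t_trans + t_prop) per link.
Link 1: t_trans = 12000/(10*10^6) s = 1.2000 ms; t_prop = 50/200000 s = 0.2500 ms; subtotal = 1.4500 ms
Link 2: t_trans = 12000/(5*10^6) s = 2.4000 ms; t_prop = 200/200000 s = 1.0000 ms; subtotal = 3.4000 ms
End-to-end = 1.4500 + 3.4000 = 4.8500 ms -> 4.850 ms (3 dp)

4.850


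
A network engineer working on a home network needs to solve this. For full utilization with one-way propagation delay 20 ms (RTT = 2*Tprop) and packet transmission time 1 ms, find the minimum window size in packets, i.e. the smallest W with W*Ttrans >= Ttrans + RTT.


Given: Ttrans = 1 ms, RTT = 40 ms (= 2 * Tprop, Tprop = 20 ms)
Time until first ACK returns = Ttrans + RTT = 1 + 40 = 41 ms
Need W * Ttrans >= Ttrans + RTT  ->  W >= (Ttrans + RTT) / Ttrans
(Ttrans + RTT) / Ttrans = 41 / 1 = 41
W_min = ceil(41) = 41

41


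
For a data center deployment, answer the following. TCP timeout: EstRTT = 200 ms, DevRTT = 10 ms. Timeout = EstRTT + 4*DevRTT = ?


Given: EstRTT = 200 ms, DevRTT = 10 ms
Timeout = EstRTT + 4 * DevRTT
4 * DevRTT = 4 * 10 = 40
Timeout = 200 + 40 = 240 ms

240


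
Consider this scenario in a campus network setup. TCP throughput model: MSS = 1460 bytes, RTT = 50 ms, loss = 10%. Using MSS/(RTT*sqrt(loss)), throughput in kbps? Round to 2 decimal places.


Given: MSS = 1460 bytes, RTT = 50 ms, loss = 10%
RTT in seconds = 50 / 1000 = 0.05
Loss rate = 10% = 0.1
sqrt(loss) = sqrt(0.1) = 0.316227766017
Throughput (bytes/s) = 1460 / (0.05 * 0.316227766017) = 92338.5077
Throughput (kbps) = 92338.5077 * 8 / 1000 = 738.708061 -> 738.71 kbps (2 dp)

738.71


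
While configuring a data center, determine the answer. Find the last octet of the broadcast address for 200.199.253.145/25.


Given: IP = 200.199.253.145, prefix = /25
Host bits = 32 - 25 = 7
Network last octet = 145 AND mask = 128
Host part size = 2^7 - 1 = 127
Broadcast last octet = 128 OR 127 = 255

255


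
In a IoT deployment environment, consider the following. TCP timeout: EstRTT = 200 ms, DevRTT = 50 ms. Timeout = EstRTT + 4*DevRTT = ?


Given: EstRTT = 200 ms, DevRTT = 50 ms
Timeout = EstRTT + 4 * DevRTT
4 * DevRTT = 4 * 50 = 200
Timeout = 200 + 200 = 400 ms

400


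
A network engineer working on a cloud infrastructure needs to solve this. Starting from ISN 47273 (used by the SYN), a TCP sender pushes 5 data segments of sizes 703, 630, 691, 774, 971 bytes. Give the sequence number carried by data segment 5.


The SYN occupies sequence number ISN = 47273, so the first data byte is ISN + 1 = 47274.
SEQ of data segment i = (ISN + 1) + sum of payload sizes of segments 1..i-1.
Segment 1: SEQ = 47274, payload = 703 bytes
Segment 2: SEQ = 47977, payload = 630 bytes
Segment 3: SEQ = 48607, payload = 691 bytes
Segment 4: SEQ = 49298, payload = 774 bytes
Segment 5: SEQ = 50072, payload = 971 bytes
SEQ of segment 5 = 47274 + 703 + 630 + 691 + 774 = 50072

50072


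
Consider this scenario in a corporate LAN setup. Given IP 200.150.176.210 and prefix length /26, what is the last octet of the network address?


Given: IP = 200.150.176.210, prefix = /26
Subnet mask = 255.255.255.192
Last octet of IP: 210
Last octet of mask: 192
Network last octet = 210 AND 192 = 192

192


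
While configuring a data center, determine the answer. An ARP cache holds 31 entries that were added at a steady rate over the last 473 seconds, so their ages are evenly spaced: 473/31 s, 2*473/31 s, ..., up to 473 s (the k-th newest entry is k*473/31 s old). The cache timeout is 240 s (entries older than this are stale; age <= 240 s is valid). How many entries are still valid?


Ages are k * 473/31 s for k = 1..31 (spacing = 15.2581 s).
Entry k is valid iff k * 473/31 <= 240 iff k <= 31 * 240 / 473 = 15.7294
n_valid = floor(15.7294) = 15
(n_stale = 31 - 15 = 16)

15


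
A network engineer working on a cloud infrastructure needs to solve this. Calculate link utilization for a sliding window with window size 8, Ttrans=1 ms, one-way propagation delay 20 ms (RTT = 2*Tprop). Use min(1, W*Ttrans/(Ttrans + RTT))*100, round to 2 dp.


Given: W = 8, Ttrans = 1 ms, RTT = 40 ms (= 2 * Tprop, Tprop = 20 ms)
Cycle time = Ttrans + RTT = 1 + 40 = 41 ms (first packet sent until its ACK returns)
W * Ttrans = 8 * 1 = 8 ms of sending per cycle
W * Ttrans / (Ttrans + RTT) = 8 / 41 = 0.195122
U = min(1, 0.195122) = 0.195122
U% = 19.51%

19.51


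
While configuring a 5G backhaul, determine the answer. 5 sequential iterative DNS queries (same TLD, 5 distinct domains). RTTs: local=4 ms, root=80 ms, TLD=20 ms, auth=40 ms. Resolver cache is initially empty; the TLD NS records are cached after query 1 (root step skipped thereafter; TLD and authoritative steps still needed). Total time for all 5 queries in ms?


Lookup 1 (cold cache): local + root + TLD + auth = 4 + 80 + 20 + 40 = 144 ms
Lookups 2..5 (TLD NS cached -> skip root; new domain -> still ask TLD and auth): local + TLD + auth = 4 + 20 + 40 = 64 ms each
Remaining 4 lookups: 4 * 64 = 256 ms
Total = 144 + 256 = 400 ms

400


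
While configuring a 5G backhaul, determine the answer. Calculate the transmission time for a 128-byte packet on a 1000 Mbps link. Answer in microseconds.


Given: packet = 128 bytes, bandwidth = 1000 Mbps
Packet in bits = 128 * 8 = 1024 bits
Bandwidth = 1000 * 10^6 = 1000000000 bps
Time = 1024 / 1000000000 seconds
Time in us = 1024 * 10^6 / 1000000000 = 1.024

1.024


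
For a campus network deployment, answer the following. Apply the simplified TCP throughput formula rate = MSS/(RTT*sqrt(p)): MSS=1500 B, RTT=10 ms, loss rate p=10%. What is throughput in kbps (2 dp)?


Given: MSS = 1500 bytes, RTT = 10 ms, loss = 10%
RTT in seconds = 10 / 1000 = 0.01
Loss rate = 10% = 0.1
sqrt(loss) = sqrt(0.1) = 0.316227766017
Throughput (bytes/s) = 1500 / (0.01 * 0.316227766017) = 474341.6490
Throughput (kbps) = 474341.6490 * 8 / 1000 = 3794.733192 -> 3794.73 kbps (2 dp)

3794.73


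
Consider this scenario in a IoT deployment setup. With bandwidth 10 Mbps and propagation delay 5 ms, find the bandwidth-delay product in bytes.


Given: bandwidth = 10 Mbps, delay = 5 ms
BDP in bits = 10 * 10^6 * 5 / 1000
BDP in bits = 50000
BDP in bytes = 50000 / 8 = 6250

6250


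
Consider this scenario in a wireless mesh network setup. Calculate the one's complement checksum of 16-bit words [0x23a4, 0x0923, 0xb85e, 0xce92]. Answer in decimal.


Given words: [0x23a4, 0x0923, 0xb85e, 0xce92]
Step 1: Sum all words
Raw sum = 9124 + 2339 + 47198 + 52882 = 111543
Step 2: Fold carry: (46007 + 1) = 46008
One's complement = ~46008 & 0xFFFF = 19527

19527


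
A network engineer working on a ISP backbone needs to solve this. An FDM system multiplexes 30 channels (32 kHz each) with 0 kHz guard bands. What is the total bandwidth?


Given: 30 channels, 32 kHz each, guard = 0 kHz
Channel bandwidth = 30 * 32 = 960 kHz
Guard bands = 29 gaps * 0 kHz = 0 kHz
Total = 960 + 0 = 960 kHz

960


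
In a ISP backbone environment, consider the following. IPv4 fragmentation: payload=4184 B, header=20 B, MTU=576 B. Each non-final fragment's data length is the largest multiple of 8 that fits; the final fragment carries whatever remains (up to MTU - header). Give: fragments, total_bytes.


Max data per non-final fragment = floor((MTU - header)/8)*8 = floor((576 - 20)/8)*8 = floor(556/8)*8 = 552 B
Final fragment needs no 8-byte alignment: it can carry up to MTU - header = 556 B
Non-final fragments needed = ceil((payload - 556) / 552) = ceil(3628/552) = ceil(6.5725) = 7
Number of fragments = 7 + 1 = 8
Fragment sizes (data): 7 * 552 B + 320 B (last, 320 <= 556 OK)
Total bytes sent = payload + n_frags * header = 4184 + 8*20 = 4184 + 160 = 4344 B

8, 4344


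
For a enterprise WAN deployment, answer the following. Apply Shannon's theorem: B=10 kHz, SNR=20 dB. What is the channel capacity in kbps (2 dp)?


Given: B = 10 kHz, SNR = 20 dB
SNR linear = 10^(20/10) = 100
1 + SNR = 101
log2(101) = 6.6582114828
C = 10 * 1000 * 6.6582114828 = 66582.1148 bps
C = 66.582115 kbps -> 66.58 kbps (2 dp)

66.58


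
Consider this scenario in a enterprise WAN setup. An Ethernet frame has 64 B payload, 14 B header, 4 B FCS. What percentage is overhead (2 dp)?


Given: payload = 64 B, header = 14 B, trailer = 4 B
Overhead bytes = header + trailer = 14 + 4 = 18
Total frame = payload + overhead = 64 + 18 = 82
Overhead % = 18 / 82 * 100 = 21.9512% -> 21.95% (2 dp)

21.95


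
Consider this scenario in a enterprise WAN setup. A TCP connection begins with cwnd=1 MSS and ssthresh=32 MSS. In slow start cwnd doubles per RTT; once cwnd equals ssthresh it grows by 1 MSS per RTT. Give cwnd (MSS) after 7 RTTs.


RTT 0: cwnd = 1 MSS (initial)
RTT 1: cwnd = 2 MSS (slow start, doubled)
RTT 2: cwnd = 4 MSS (slow start, doubled)
RTT 3: cwnd = 8 MSS (slow start, doubled)
RTT 4: cwnd = 16 MSS (slow start, doubled)
RTT 5: cwnd = 32 MSS (slow start, doubled)
RTT 6: cwnd = 33 MSS (congestion avoidance, +1)
RTT 7: cwnd = 34 MSS (congestion avoidance, +1)

34


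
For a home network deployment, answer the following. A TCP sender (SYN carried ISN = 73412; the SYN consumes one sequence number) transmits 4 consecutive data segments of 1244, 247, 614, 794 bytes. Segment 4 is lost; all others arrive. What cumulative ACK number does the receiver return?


SYN uses sequence number 73412; first data byte = ISN + 1 = 73413.
Segment 1: SEQ = 73413, len = 1244 B, covers [73413, 74656]
Segment 2: SEQ = 74657, len = 247 B, covers [74657, 74903]
Segment 3: SEQ = 74904, len = 614 B, covers [74904, 75517]
Segment 4: SEQ = 75518, len = 794 B, covers [75518, 76311] [LOST]
In-order data received: bytes [73413, 75517] (segments 1..3).
Segment 4 missing -> gap begins at byte 75518.
Cumulative ACK = next expected in-order byte = 73413 + 1244 + 247 + 614 = 75518

75518


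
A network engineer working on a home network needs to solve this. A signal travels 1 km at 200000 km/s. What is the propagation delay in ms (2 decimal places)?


Given: distance = 1 km, speed = 200000 km/s
Delay = distance / speed = 1 / 200000 seconds
Delay in ms = 1 * 1000 / 200000
Delay = 0.0050 ms
Rounded to 2 dp = 0.01 ms

0.01


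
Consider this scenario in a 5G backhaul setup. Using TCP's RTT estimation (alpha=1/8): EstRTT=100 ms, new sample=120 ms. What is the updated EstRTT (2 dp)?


Given: EstRTT = 100 ms, SampleRTT = 120 ms, alpha = 1/8
New EstRTT = (1 - alpha) * EstRTT + alpha * SampleRTT
(7/8) * 100 = 87.5
(1/8) * 120 = 15
New EstRTT = 87.5 + 15 = 102.5 ms -> 102.50 ms (2 dp)

102.50


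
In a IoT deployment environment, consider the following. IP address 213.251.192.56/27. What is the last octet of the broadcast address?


Given: IP = 213.251.192.56, prefix = /27
Host bits = 32 - 27 = 5
Network last octet = 56 AND mask = 32
Host part size = 2^5 - 1 = 31
Broadcast last octet = 32 OR 31 = 63

63


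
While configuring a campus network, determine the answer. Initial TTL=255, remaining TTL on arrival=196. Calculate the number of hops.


Given: initial TTL = 255, received TTL = 196
Hops = initial TTL - received TTL
Hops = 255 - 196 = 59

59


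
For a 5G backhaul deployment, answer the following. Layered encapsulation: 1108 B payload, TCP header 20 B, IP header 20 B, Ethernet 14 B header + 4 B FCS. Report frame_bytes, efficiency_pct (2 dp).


TCP segment = 1108 + 20 = 1128 B
IP packet = 1128 + 20 = 1148 B
Ethernet frame = 1148 + 14 + 4 = 1166 B
Efficiency = app / frame = 1108 / 1166 = 0.950257 = 95.0257% -> 95.03% (2 dp)

1166, 95.03


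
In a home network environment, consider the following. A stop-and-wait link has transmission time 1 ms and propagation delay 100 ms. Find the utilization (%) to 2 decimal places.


Given: Ttrans = 1 ms, Tprop = 100 ms
RTT = 2 * Tprop = 2 * 100 = 200 ms
U = Ttrans / (Ttrans + RTT)
U = 1 / (1 + 200)
U = 1 / 201 = 0.004975
U% = 0.50%

0.50


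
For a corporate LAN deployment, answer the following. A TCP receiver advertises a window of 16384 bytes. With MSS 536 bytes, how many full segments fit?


Given: RWND = 16384 bytes, MSS = 536 bytes
Full segments = floor(RWND / MSS)
Full segments = floor(16384 / 536)
Full segments = floor(30.5672) = 30

30


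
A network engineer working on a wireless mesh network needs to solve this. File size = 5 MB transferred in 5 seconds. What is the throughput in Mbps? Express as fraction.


Given: file = 5 MB, time = 5 s
File in Mb = 5 * 8 = 40 Mb
Throughput = 40 / 5 Mbps
Throughput = 8 Mbps

8


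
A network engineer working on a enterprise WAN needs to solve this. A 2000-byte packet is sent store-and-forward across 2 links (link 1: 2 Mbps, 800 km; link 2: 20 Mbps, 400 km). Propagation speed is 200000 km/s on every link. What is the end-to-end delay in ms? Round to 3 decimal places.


Packet = 2000 bytes = 16000 bits. Store-and-forward: sum (t_trans + t_prop) per link.
Link 1: t_trans = 16000/(2*10^6) s = 8.0000 ms; t_prop = 800/200000 s = 4.0000 ms; subtotal = 12.0000 ms
Link 2: t_trans = 16000/(20*10^6) s = 0.8000 ms; t_prop = 400/200000 s = 2.0000 ms; subtotal = 2.8000 ms
End-to-end = 12.0000 + 2.8000 = 14.8000 ms -> 14.800 ms (3 dp)

14.800


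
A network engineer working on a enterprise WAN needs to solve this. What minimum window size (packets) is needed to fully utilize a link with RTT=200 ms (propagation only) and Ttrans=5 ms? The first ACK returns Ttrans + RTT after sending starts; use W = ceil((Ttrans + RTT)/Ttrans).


Given: Ttrans = 5 ms, RTT = 200 ms (= 2 * Tprop, Tprop = 100 ms)
Time until first ACK returns = Ttrans + RTT = 5 + 200 = 205 ms
Need W * Ttrans >= Ttrans + RTT  ->  W >= (Ttrans + RTT) / Ttrans
(Ttrans + RTT) / Ttrans = 205 / 5 = 41
W_min = ceil(41) = 41

41


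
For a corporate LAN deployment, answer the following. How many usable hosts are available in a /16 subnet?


Given: subnet mask /16
Host bits = 32 - 16 = 16
Total addresses = 2^16 = 65536
Usable hosts = 65536 - 2 (network + broadcast) = 65534

65534


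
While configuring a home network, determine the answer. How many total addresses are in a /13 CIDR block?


Given: CIDR prefix /13
Host bits = 32 - 13 = 19
Total addresses = 2^19 = 524288

524288


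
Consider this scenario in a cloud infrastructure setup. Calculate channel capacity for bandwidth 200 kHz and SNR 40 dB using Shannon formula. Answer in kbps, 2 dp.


Given: B = 200 kHz, SNR = 40 dB
SNR linear = 10^(40/10) = 10000
1 + SNR = 10001
log2(10001) = 13.2878566418
C = 200 * 1000 * 13.2878566418 = 2657571.3284 bps
C = 2657.571328 kbps -> 2657.57 kbps (2 dp)

2657.57


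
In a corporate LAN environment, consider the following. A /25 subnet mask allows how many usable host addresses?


Given: subnet mask /25
Host bits = 32 - 25 = 7
Total addresses = 2^7 = 128
Usable hosts = 128 - 2 (network + broadcast) = 126

126


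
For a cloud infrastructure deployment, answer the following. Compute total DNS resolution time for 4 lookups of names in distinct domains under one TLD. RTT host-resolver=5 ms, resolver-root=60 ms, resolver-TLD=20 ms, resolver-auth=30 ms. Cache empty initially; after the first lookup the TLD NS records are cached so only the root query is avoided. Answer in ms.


Lookup 1 (cold cache): local + root + TLD + auth = 5 + 60 + 20 + 30 = 115 ms
Lookups 2..4 (TLD NS cached -> skip root; new domain -> still ask TLD and auth): local + TLD + auth = 5 + 20 + 30 = 55 ms each
Remaining 3 lookups: 3 * 55 = 165 ms
Total = 115 + 165 = 280 ms

280


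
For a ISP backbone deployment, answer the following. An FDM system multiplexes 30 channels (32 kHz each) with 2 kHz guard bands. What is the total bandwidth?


Given: 30 channels, 32 kHz each, guard = 2 kHz
Channel bandwidth = 30 * 32 = 960 kHz
Guard bands = 29 gaps * 2 kHz = 58 kHz
Total = 960 + 58 = 1018 kHz

1018


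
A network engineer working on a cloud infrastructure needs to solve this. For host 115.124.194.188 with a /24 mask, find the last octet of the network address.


Given: IP = 115.124.194.188, prefix = /24
Subnet mask = 255.255.255.0
Last octet of IP: 188
Last octet of mask: 0
Network last octet = 188 AND 0 = 0

0


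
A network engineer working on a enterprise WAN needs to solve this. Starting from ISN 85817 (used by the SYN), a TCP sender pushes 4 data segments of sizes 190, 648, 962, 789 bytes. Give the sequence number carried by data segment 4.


The SYN occupies sequence number ISN = 85817, so the first data byte is ISN + 1 = 85818.
SEQ of data segment i = (ISN + 1) + sum of payload sizes of segments 1..i-1.
Segment 1: SEQ = 85818, payload = 190 bytes
Segment 2: SEQ = 86008, payload = 648 bytes
Segment 3: SEQ = 86656, payload = 962 bytes
Segment 4: SEQ = 87618, payload = 789 bytes
SEQ of segment 4 = 85818 + 190 + 648 + 962 = 87618

87618


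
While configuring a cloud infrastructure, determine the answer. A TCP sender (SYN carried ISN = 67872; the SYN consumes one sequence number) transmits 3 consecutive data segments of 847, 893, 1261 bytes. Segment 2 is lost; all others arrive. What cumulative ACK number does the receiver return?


SYN uses sequence number 67872; first data byte = ISN + 1 = 67873.
Segment 1: SEQ = 67873, len = 847 B, covers [67873, 68719]
Segment 2: SEQ = 68720, len = 893 B, covers [68720, 69612] [LOST]
Segment 3: SEQ = 69613, len = 1261 B, covers [69613, 70873]
In-order data received: bytes [67873, 68719] (segments 1..1).
Segment 2 missing -> gap begins at byte 68720; later segments buffered out of order.
Cumulative ACK = next expected in-order byte = 67873 + 847 = 68720

68720


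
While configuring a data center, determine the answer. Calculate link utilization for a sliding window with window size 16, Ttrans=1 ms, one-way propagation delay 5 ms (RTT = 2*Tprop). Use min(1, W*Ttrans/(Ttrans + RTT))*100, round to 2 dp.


Given: W = 16, Ttrans = 1 ms, RTT = 10 ms (= 2 * Tprop, Tprop = 5 ms)
Cycle time = Ttrans + RTT = 1 + 10 = 11 ms (first packet sent until its ACK returns)
W * Ttrans = 16 * 1 = 16 ms of sending per cycle
W * Ttrans / (Ttrans + RTT) = 16 / 11 = 1.454545
U = min(1, 1.454545) = 1.000000
U% = 100.00%

100.00


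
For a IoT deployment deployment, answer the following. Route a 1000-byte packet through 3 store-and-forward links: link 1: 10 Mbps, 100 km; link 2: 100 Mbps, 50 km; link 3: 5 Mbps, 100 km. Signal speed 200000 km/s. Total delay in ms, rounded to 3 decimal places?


Packet = 1000 bytes = 8000 bits. Store-and-forward: sum (t_trans + t_prop) per link.
Link 1: t_trans = 8000/(10*10^6) s = 0.8000 ms; t_prop = 100/200000 s = 0.5000 ms; subtotal = 1.3000 ms
Link 2: t_trans = 8000/(100*10^6) s = 0.0800 ms; t_prop = 50/200000 s = 0.2500 ms; subtotal = 0.3300 ms
Link 3: t_trans = 8000/(5*10^6) s = 1.6000 ms; t_prop = 100/200000 s = 0.5000 ms; subtotal = 2.1000 ms
End-to-end = 1.3000 + 0.3300 + 2.1000 = 3.7300 ms -> 3.730 ms (3 dp)

3.730
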